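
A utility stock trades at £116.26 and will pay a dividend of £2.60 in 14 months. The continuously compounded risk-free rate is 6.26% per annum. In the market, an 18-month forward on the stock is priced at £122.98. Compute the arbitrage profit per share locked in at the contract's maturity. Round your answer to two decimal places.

£2.07 per share

PV(dividends) I = 2.60·e^(−0.0626·14/12) = 2.4169
Fair forward F* = (S − I)·e^(rT) = (116.26 − 2.4169)·e^0.093900 = 113.8431 × 1.098450 = 125.0510
Market £122.98 < fair 125.0510: forward underpriced → reverse cash-and-carry (short the stock, invest proceeds at r, pay the dividends, go long the forward).
Profit at T = |F_mkt − F*| = |122.98 − 125.0510| = £2.07 per share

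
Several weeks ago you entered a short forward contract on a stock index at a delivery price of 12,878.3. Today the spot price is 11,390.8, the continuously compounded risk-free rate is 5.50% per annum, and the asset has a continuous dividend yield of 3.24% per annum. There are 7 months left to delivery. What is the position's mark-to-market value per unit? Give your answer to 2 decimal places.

Current fair forward for the remaining 7 months: F = S·e^((r − q)·T), (r − q) = 0.0550 − 0.0324 = 0.0226
F = 11390.8 · e^(0.0226 × 7/12) = 11390.8 × 1.01327062 = 11541.9630
Value of long forward = (F − K)·e^(−rT) = (11541.9630 − 12878.3) · e^(−0.0550·7/12)
= -1336.3370 × 0.96842588 = -1294.14
Short position value = −(long value) = 1294.14

1294.14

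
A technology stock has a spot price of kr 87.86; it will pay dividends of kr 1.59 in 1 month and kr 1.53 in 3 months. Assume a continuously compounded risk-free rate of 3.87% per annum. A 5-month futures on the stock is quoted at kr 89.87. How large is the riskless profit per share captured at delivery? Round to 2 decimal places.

PV(dividends) I = 1.59·e^(−0.0387·1/12) + 1.53·e^(−0.0387·3/12) = 3.1001
Fair futures F* = (S − I)·e^(rT) = (87.86 − 3.1001)·e^0.016125 = 84.7599 × 1.016256 = 86.1378
Market kr 89.87 > fair 86.1378: forward overpriced → cash-and-carry (borrow at r, buy the stock and collect the dividends, short the forward).
Profit at T = |F_mkt − F*| = |89.87 − 86.1378| = kr 3.73 per share

kr 3.73 per share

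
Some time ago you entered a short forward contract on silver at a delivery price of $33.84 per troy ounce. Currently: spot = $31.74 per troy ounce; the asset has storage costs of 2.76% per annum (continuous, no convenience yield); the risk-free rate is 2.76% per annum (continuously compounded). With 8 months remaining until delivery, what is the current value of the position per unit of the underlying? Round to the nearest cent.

$0.89 per troy ounce

Current fair forward for the remaining 8 months: F = S·e^((r + u)·T), (r + u) = 0.0276 + 0.0276 = 0.0552
F = 31.74 · e^(0.0552 × 8/12) = 31.74 × 1.037486 = 32.9298
Value of long forward = (F − K)·e^(−rT) = (32.9298 − 33.84) · e^(−0.0276·8/12)
= -0.9102 × 0.981768 = -0.89
Short position value = −(long value) = $0.89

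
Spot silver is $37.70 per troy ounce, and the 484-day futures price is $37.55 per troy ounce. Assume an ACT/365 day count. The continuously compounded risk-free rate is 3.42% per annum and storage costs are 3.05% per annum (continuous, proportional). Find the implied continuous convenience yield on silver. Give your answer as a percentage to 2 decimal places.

F = S·e^((r+u−y)T) ⇒ (r+u−y) = ln(F/S)/T
ln(37.55/37.70) = -0.003987; /T ⇒ -0.003007
y = r + u − ln(F/S)/T = 0.0342 + 0.0305 + 0.003007 = 0.067707
y = 6.77%

6.77%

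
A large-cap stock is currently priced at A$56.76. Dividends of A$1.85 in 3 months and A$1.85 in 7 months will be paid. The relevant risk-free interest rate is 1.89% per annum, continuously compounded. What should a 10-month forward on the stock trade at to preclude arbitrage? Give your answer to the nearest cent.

PV(dividends) I = 1.85·e^(−0.0189·3/12) + 1.85·e^(−0.0189·7/12)
I = 1.8413 + 1.8297 = 3.6710
F = (S − I)·e^(rT) = (56.76 − 3.6710) · e^(0.0189·10/12)
= 53.0890 · e^0.015750 = 53.0890 × 1.015875 = A$53.93

A$53.93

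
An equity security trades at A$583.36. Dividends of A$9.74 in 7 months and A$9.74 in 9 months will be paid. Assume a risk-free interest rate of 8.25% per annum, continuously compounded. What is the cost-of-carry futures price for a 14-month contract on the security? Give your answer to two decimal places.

A$622.00

PV(dividends) I = 9.74·e^(−0.0825·7/12) + 9.74·e^(−0.0825·9/12)
I = 9.2824 + 9.1556 = 18.4380
F = (S − I)·e^(rT) = (583.36 − 18.4380) · e^(0.0825·14/12)
= 564.9220 · e^0.096250 = 564.9220 × 1.101034 = A$622.00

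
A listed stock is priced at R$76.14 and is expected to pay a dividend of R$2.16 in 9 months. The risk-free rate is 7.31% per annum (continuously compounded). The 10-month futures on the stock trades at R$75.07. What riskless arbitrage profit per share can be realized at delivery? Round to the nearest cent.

R$3.68 per share

PV(dividends) I = 2.16·e^(−0.0731·9/12) = 2.0448
Fair futures F* = (S − I)·e^(rT) = (76.14 − 2.0448)·e^0.060917 = 74.0952 × 1.062811 = 78.7492
Market R$75.07 < fair 78.7492: forward underpriced → reverse cash-and-carry (short the stock, invest proceeds at r, pay the dividends, go long the forward).
Profit at T = |F_mkt − F*| = |75.07 − 78.7492| = R$3.68 per share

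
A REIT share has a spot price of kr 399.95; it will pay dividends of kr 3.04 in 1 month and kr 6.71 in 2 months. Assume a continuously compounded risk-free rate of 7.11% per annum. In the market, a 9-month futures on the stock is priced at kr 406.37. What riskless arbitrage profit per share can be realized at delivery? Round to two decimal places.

PV(dividends) I = 3.04·e^(−0.0711·1/12) + 6.71·e^(−0.0711·2/12) = 9.6530
Fair futures F* = (S − I)·e^(rT) = (399.95 − 9.6530)·e^0.053325 = 390.2970 × 1.054772 = 411.6743
Market kr 406.37 < fair 411.6743: forward underpriced → reverse cash-and-carry (short the stock, invest proceeds at r, pay the dividends, go long the forward).
Profit at T = |F_mkt − F*| = |406.37 − 411.6743| = kr 5.30 per share

kr 5.30 per share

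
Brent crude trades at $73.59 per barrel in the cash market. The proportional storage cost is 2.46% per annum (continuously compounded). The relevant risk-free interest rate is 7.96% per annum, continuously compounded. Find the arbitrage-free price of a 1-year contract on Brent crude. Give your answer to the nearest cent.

Net carry = r + u − y = 0.0796 + 0.0246 − 0.0000 = 0.1042
F = S·e^((r+u−y)T) = 73.59 · e^(0.1042 × 1) = 73.59 · e^0.104200
= 73.59 × 1.109822 = $81.67 per barrel

$81.67 per barrel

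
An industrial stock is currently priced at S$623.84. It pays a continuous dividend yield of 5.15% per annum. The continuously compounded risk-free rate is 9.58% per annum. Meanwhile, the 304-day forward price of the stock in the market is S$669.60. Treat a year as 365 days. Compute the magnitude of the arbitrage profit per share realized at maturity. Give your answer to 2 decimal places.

Fair forward: F* = S·e^(carry·T), with carry = (r − q) = 0.0958 − 0.0515 = 0.0443
F* = 623.84 · e^(0.0443 × 304/365) = 623.84 · e^0.036896 = 623.84 × 1.037585 = S$647.2870
Market S$669.60 > fair S$647.2870: forward overpriced → cash-and-carry (buy spot, short the forward).
At maturity, profit = |F_mkt − F*| = |669.60 − 647.2870| = S$22.31 per share

S$22.31 per share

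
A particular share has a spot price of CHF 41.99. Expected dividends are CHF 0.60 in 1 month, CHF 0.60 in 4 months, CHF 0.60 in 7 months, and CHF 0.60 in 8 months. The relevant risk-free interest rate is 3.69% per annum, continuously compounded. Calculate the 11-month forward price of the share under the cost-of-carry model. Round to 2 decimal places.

PV(dividends) I = 0.60·e^(−0.0369·1/12) + 0.60·e^(−0.0369·4/12) + 0.60·e^(−0.0369·7/12) + 0.60·e^(−0.0369·8/12)
I = 0.5982 + 0.5927 + 0.5872 + 0.5854 = 2.3635
F = (S − I)·e^(rT) = (41.99 − 2.3635) · e^(0.0369·11/12)
= 39.6265 · e^0.033825 = 39.6265 × 1.034404 = CHF 40.99

CHF 40.99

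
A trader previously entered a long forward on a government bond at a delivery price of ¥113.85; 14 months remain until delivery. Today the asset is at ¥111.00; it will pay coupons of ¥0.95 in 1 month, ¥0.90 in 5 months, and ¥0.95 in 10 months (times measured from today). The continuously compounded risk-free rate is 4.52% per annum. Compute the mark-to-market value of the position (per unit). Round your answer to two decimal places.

¥0.25

PV(remaining coupons) I = 0.95·e^(−0.0452·1/12) + 0.90·e^(−0.0452·5/12) + 0.95·e^(−0.0452·10/12) = 2.7445
Current forward F = (S − I)·e^(rT) = (111.00 − 2.7445)·e^(0.0452·14/12) = 108.2555 × 1.054149 = 114.1174
Value (long) = (F − K)·e^(−rT) = (114.1174 − 113.85) × 0.948633 = 0.2537
Value = ¥0.25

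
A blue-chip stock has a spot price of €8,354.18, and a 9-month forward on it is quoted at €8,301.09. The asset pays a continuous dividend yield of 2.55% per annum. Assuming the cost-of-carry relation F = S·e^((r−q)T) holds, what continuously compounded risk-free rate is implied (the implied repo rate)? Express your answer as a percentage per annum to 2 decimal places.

From F = S·e^((r−q)T): (r − q) = ln(F/S)/T
ln(8301.09/8354.18) = ln(0.993645) = -0.006375
(r − q) = -0.006375 / (9/12) = -0.008500
r = ln(F/S)/T + q = -0.008500 + 0.0255 = 0.017000
r = 1.70%

1.70%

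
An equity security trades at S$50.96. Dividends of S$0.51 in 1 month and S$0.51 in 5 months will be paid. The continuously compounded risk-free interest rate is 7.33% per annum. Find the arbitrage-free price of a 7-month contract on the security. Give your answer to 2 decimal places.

PV(dividends) I = 0.51·e^(−0.0733·1/12) + 0.51·e^(−0.0733·5/12)
I = 0.5069 + 0.4947 = 1.0016
F = (S − I)·e^(rT) = (50.96 − 1.0016) · e^(0.0733·7/12)
= 49.9584 · e^0.042758 = 49.9584 × 1.043685 = S$52.14

S$52.14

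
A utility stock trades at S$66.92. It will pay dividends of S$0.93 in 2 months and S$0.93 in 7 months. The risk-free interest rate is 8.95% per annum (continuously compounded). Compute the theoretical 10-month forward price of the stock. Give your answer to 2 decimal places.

PV(dividends) I = 0.93·e^(−0.0895·2/12) + 0.93·e^(−0.0895·7/12)
I = 0.9162 + 0.8827 = 1.7989
F = (S − I)·e^(rT) = (66.92 − 1.7989) · e^(0.0895·10/12)
= 65.1211 · e^0.074583 = 65.1211 × 1.077435 = S$70.16

S$70.16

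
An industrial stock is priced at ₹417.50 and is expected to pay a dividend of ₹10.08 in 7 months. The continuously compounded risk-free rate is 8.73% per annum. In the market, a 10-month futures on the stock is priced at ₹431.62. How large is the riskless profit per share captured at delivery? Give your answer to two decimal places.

PV(dividends) I = 10.08·e^(−0.0873·7/12) = 9.5795
Fair futures F* = (S − I)·e^(rT) = (417.50 − 9.5795)·e^0.072750 = 407.9205 × 1.075462 = 438.7030
Market ₹431.62 < fair 438.7030: forward underpriced → reverse cash-and-carry (short the stock, invest proceeds at r, pay the dividends, go long the forward).
Profit at T = |F_mkt − F*| = |431.62 − 438.7030| = ₹7.08 per share

₹7.08 per share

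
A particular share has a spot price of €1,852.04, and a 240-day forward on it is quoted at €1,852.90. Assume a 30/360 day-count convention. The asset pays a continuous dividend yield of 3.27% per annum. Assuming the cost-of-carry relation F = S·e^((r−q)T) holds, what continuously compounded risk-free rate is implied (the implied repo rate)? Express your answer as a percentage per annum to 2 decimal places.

From F = S·e^((r−q)T): (r − q) = ln(F/S)/T
ln(1852.90/1852.04) = ln(1.000464) = 0.000464
(r − q) = 0.000464 / (240/360) = 0.000696
r = ln(F/S)/T + q = 0.000696 + 0.0327 = 0.033396
r = 3.34%

3.34%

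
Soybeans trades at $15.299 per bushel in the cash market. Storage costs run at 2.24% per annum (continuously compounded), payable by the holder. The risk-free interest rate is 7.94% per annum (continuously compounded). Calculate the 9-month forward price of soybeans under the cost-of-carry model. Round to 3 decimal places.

Net carry = r + u − y = 0.0794 + 0.0224 − 0.0000 = 0.1018
F = S·e^((r+u−y)T) = 15.299 · e^(0.1018 × 9/12) = 15.299 · e^0.076350
= 15.299 × 1.079340 = $16.513 per bushel

$16.513 per bushel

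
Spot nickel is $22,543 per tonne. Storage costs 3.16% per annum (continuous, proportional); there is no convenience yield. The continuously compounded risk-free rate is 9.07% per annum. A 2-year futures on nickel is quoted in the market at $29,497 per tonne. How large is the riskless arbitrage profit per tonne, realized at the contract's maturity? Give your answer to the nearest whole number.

Fair futures: F* = S·e^(carry·T), with carry = (r + u) = 0.0907 + 0.0316 = 0.1223
F* = 22543 · e^(0.1223 × 2) = 22543 · e^0.244600 = 22543 × 1.277110 = $28789.8907
Market $29497 > fair $28789.8907: forward overpriced → cash-and-carry (buy spot, short the forward).
At maturity, profit = |F_mkt − F*| = |29497 − 28789.8907| = $707 per tonne

$707 per tonne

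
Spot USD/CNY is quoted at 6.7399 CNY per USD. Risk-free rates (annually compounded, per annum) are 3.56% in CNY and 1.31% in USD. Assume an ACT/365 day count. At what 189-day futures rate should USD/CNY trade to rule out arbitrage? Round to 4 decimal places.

6.8170

By covered interest parity, F = S · (1+r_CNY)^T / (1+r_USD)^T
= 6.7399 × 1.018278 / 1.006762 = 6.7399 × 1.011439
F = 6.8170 CNY per USD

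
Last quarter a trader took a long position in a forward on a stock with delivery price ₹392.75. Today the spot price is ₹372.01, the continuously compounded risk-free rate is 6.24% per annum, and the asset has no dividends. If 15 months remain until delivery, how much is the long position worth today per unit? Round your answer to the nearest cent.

Current fair forward for the remaining 15 months: F = S·e^(r·T), r = 0.0624
F = 372.01 · e^(0.0624 × 15/12) = 372.01 × 1.081123 = 402.1886
Value of long forward = (F − K)·e^(−rT) = (402.1886 − 392.75) · e^(−0.0624·15/12)
= 9.4386 × 0.924964 = 8.73

₹8.73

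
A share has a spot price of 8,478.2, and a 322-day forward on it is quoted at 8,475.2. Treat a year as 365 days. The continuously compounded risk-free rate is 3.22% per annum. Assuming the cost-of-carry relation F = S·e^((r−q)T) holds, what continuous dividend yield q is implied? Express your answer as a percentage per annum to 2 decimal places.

3.26%

From F = S·e^((r−q)T): (r − q) = ln(F/S)/T
ln(8475.2/8478.2) = ln(0.999646) = -0.000354
(r − q) = -0.000354 / (322/365) = -0.000401
q = r − ln(F/S)/T = 0.0322 + 0.000401 = 0.032601
q = 3.26%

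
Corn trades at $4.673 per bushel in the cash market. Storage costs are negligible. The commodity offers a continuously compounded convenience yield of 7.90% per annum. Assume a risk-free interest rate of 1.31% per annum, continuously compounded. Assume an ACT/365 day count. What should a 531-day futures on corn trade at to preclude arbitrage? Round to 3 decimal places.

Net carry = r + u − y = 0.0131 + 0.0000 − 0.0790 = -0.0659
F = S·e^((r+u−y)T) = 4.673 · e^(-0.0659 × 531/365) = 4.673 · e^-0.095871
= 4.673 × 0.908581 = $4.246 per bushel

$4.246 per bushel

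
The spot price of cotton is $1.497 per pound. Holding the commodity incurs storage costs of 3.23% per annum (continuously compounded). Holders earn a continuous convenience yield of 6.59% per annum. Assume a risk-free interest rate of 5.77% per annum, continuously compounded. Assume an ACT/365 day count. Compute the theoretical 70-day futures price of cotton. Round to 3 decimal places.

Net carry = r + u − y = 0.0577 + 0.0323 − 0.0659 = 0.0241
F = S·e^((r+u−y)T) = 1.497 · e^(0.0241 × 70/365) = 1.497 · e^0.004622
= 1.497 × 1.004633 = $1.504 per pound

$1.504 per pound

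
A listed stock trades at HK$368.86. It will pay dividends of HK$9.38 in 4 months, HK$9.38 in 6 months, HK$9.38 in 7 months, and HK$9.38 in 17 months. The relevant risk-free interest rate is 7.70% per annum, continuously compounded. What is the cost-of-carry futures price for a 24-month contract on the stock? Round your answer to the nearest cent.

PV(dividends) I = 9.38·e^(−0.0770·4/12) + 9.38·e^(−0.0770·6/12) + 9.38·e^(−0.0770·7/12) + 9.38·e^(−0.0770·17/12)
I = 9.1423 + 9.0257 + 8.9680 + 8.4106 = 35.5466
F = (S − I)·e^(rT) = (368.86 − 35.5466) · e^(0.0770·24/12)
= 333.3134 · e^0.154000 = 333.3134 × 1.166491 = HK$388.81

HK$388.81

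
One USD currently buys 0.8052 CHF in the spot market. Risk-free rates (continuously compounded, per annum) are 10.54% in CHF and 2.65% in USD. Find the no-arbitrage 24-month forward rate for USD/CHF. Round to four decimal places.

0.9428

F = S·e^((r_CHF − r_USD)T) = 0.8052 · e^((0.1054 − 0.0265) × 24/12)
= 0.8052 · e^0.157800 = 0.8052 × 1.170932
F = 0.9428 CHF per USD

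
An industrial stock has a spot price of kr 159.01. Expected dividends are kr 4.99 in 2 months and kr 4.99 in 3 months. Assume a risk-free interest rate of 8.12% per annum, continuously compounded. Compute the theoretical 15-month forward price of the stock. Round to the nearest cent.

kr 165.14

PV(dividends) I = 4.99·e^(−0.0812·2/12) + 4.99·e^(−0.0812·3/12)
I = 4.9229 + 4.8897 = 9.8126
F = (S − I)·e^(rT) = (159.01 − 9.8126) · e^(0.0812·15/12)
= 149.1974 · e^0.101500 = 149.1974 × 1.106830 = kr 165.14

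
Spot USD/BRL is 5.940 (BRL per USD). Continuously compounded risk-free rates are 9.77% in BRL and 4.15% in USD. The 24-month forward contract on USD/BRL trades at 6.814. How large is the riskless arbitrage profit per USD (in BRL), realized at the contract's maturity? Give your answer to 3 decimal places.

0.167 per USD (in BRL)

Fair forward: F* = S·e^(carry·T), with carry = (r_BRL − r_USD) = 0.0977 − 0.0415 = 0.0562
F* = 5.940 · e^(0.0562 × 24/12) = 5.940 · e^0.112400 = 5.940 × 1.118960 = 6.6466
Market 6.814 > fair 6.6466: forward overpriced → cash-and-carry (buy spot, short the forward).
At maturity, profit = |F_mkt − F*| = |6.814 − 6.6466| = 0.167 per USD (in BRL)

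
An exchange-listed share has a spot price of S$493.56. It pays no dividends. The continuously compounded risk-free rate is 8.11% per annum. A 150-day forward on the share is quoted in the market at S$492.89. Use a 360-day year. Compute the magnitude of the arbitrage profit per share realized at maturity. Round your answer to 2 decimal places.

Fair forward: F* = S·e^(carry·T), with carry = r = 0.0811
F* = 493.56 · e^(0.0811 × 150/360) = 493.56 · e^0.033792 = 493.56 × 1.034369 = S$510.5232
Market S$492.89 < fair S$510.5232: forward underpriced → reverse cash-and-carry (short spot, go long the forward).
At maturity, profit = |F_mkt − F*| = |492.89 − 510.5232| = S$17.63 per share

S$17.63 per share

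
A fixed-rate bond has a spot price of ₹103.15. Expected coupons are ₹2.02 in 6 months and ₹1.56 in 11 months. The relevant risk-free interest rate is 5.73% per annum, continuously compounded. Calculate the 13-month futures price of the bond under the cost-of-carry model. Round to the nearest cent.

PV(coupons) I = 2.02·e^(−0.0573·6/12) + 1.56·e^(−0.0573·11/12)
I = 1.9629 + 1.4802 = 3.4431
F = (S − I)·e^(rT) = (103.15 − 3.4431) · e^(0.0573·13/12)
= 99.7069 · e^0.062075 = 99.7069 × 1.064042 = ₹106.09

₹106.09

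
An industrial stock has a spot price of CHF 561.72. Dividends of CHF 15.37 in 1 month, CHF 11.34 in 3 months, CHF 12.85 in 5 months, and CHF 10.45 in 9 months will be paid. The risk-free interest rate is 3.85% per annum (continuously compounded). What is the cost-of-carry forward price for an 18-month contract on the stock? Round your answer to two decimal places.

PV(dividends) I = 15.37·e^(−0.0385·1/12) + 11.34·e^(−0.0385·3/12) + 12.85·e^(−0.0385·5/12) + 10.45·e^(−0.0385·9/12)
I = 15.3208 + 11.2314 + 12.6455 + 10.1526 = 49.3503
F = (S − I)·e^(rT) = (561.72 − 49.3503) · e^(0.0385·18/12)
= 512.3697 · e^0.057750 = 512.3697 × 1.059450 = CHF 542.83

CHF 542.83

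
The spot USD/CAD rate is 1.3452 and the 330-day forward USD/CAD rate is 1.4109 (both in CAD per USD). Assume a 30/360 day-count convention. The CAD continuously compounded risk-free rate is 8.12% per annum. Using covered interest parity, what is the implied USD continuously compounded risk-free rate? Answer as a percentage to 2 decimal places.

F = S·e^((r_CAD − r_USD)T) ⇒ r_USD = r_CAD − ln(F/S)/T
ln(1.4109/1.3452) = 0.047685; /(330/360) = 0.052020
r_USD = 0.0812 − 0.052020 = 0.029180
r_USD = 2.92%

2.92%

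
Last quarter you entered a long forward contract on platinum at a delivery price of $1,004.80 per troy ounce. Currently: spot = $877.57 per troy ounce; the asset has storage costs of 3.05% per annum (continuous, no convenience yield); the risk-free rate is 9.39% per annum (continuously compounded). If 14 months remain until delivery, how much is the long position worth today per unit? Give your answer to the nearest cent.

Current fair forward for the remaining 14 months: F = S·e^((r + u)·T), (r + u) = 0.0939 + 0.0305 = 0.1244
F = 877.57 · e^(0.1244 × 14/12) = 877.57 × 1.156194 = 1014.6412
Value of long forward = (F − K)·e^(−rT) = (1014.6412 − 1004.80) · e^(−0.0939·14/12)
= 9.8412 × 0.896237 = 8.82

$8.82 per troy ounce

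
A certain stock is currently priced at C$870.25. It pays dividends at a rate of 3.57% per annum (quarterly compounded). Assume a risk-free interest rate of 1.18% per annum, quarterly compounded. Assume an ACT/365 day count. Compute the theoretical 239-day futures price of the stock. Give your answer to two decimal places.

F = S · (1+r/4)^(4T) / (1+q/4)^(4T)
= 870.25 × 1.007745 / 1.023545 = 870.25 × 0.984563
F = C$856.82

C$856.82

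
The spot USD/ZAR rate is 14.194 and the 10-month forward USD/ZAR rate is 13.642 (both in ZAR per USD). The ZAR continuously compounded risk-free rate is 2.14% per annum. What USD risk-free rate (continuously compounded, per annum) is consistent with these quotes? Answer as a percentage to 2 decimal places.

6.90%

F = S·e^((r_ZAR − r_USD)T) ⇒ r_USD = r_ZAR − ln(F/S)/T
ln(13.642/14.194) = -0.039666; /(10/12) = -0.047599
r_USD = 0.0214 + 0.047599 = 0.068999
r_USD = 6.90%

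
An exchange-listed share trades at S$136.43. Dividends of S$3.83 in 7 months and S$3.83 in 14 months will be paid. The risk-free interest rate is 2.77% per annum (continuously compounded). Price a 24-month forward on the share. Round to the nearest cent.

S$136.30

PV(dividends) I = 3.83·e^(−0.0277·7/12) + 3.83·e^(−0.0277·14/12)
I = 3.7686 + 3.7082 = 7.4768
F = (S − I)·e^(rT) = (136.43 − 7.4768) · e^(0.0277·24/12)
= 128.9532 · e^0.055400 = 128.9532 × 1.056963 = S$136.30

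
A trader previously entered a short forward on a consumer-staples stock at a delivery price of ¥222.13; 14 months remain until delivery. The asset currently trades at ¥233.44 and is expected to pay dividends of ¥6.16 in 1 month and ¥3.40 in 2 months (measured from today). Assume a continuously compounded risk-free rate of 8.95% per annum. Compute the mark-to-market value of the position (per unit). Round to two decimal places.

PV(remaining dividends) I = 6.16·e^(−0.0895·1/12) + 3.40·e^(−0.0895·2/12) = 9.4639
Current forward F = (S − I)·e^(rT) = (233.44 − 9.4639)·e^(0.0895·14/12) = 223.9761 × 1.110063 = 248.6276
Value (long) = (F − K)·e^(−rT) = (248.6276 − 222.13) × 0.900850 = 23.8704
Short position value = −(long value) = -¥23.87

-¥23.87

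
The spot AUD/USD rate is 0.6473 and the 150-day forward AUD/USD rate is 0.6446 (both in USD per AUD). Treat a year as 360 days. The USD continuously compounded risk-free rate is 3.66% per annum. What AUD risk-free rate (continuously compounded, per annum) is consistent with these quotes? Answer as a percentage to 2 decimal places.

4.66%

F = S·e^((r_USD − r_AUD)T) ⇒ r_AUD = r_USD − ln(F/S)/T
ln(0.6446/0.6473) = -0.004180; /(150/360) = -0.010032
r_AUD = 0.0366 + 0.010032 = 0.046632
r_AUD = 4.66%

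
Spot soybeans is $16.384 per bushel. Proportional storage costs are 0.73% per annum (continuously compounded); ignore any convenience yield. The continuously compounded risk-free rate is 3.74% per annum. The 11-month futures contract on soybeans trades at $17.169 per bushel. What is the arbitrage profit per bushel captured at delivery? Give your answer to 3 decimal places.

$0.100 per bushel

Fair futures: F* = S·e^(carry·T), with carry = (r + u) = 0.0374 + 0.0073 = 0.0447
F* = 16.384 · e^(0.0447 × 11/12) = 16.384 · e^0.040975 = 16.384 × 1.041826 = $17.0693
Market $17.169 > fair $17.0693: forward overpriced → cash-and-carry (buy spot, short the forward).
At maturity, profit = |F_mkt − F*| = |17.169 − 17.0693| = $0.100 per bushel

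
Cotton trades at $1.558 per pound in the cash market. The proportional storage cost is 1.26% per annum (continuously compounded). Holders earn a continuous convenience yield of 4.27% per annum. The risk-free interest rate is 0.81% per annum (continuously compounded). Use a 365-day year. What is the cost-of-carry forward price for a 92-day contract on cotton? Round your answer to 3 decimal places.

$1.549 per pound

Net carry = r + u − y = 0.0081 + 0.0126 − 0.0427 = -0.0220
F = S·e^((r+u−y)T) = 1.558 · e^(-0.0220 × 92/365) = 1.558 · e^-0.005545
= 1.558 × 0.994470 = $1.549 per pound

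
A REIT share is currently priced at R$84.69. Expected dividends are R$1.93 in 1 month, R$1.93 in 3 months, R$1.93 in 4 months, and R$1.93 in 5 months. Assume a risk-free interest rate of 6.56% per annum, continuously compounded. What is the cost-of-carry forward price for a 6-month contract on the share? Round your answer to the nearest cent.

PV(dividends) I = 1.93·e^(−0.0656·1/12) + 1.93·e^(−0.0656·3/12) + 1.93·e^(−0.0656·4/12) + 1.93·e^(−0.0656·5/12)
I = 1.9195 + 1.8986 + 1.8883 + 1.8780 = 7.5844
F = (S − I)·e^(rT) = (84.69 − 7.5844) · e^(0.0656·6/12)
= 77.1056 · e^0.032800 = 77.1056 × 1.033344 = R$79.68

R$79.68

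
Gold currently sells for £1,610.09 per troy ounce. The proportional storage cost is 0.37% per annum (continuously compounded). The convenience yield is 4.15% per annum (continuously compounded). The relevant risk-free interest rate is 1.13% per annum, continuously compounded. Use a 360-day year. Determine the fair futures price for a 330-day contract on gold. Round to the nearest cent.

£1,571.45 per troy ounce

Net carry = r + u − y = 0.0113 + 0.0037 − 0.0415 = -0.0265
F = S·e^((r+u−y)T) = 1610.09 · e^(-0.0265 × 330/360) = 1610.09 · e^-0.02429167
= 1610.09 × 0.97600100 = £1,571.45 per troy ounce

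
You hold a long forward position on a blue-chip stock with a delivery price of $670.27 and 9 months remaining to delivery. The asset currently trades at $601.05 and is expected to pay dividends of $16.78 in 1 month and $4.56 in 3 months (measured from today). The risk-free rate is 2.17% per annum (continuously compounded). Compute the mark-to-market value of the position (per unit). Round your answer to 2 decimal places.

PV(remaining dividends) I = 16.78·e^(−0.0217·1/12) + 4.56·e^(−0.0217·3/12) = 21.2850
Current forward F = (S − I)·e^(rT) = (601.05 − 21.2850)·e^(0.0217·9/12) = 579.7650 × 1.016408 = 589.2778
Value (long) = (F − K)·e^(−rT) = (589.2778 − 670.27) × 0.983857 = -79.6847
Value = -$79.68

-$79.68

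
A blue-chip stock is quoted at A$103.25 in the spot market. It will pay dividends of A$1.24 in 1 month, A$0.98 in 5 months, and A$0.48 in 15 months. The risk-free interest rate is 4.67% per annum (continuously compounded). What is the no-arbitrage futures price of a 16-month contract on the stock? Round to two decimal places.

PV(dividends) I = 1.24·e^(−0.0467·1/12) + 0.98·e^(−0.0467·5/12) + 0.48·e^(−0.0467·15/12)
I = 1.2352 + 0.9611 + 0.4528 = 2.6491
F = (S − I)·e^(rT) = (103.25 − 2.6491) · e^(0.0467·16/12)
= 100.6009 · e^0.062267 = 100.6009 × 1.064246 = A$107.06

A$107.06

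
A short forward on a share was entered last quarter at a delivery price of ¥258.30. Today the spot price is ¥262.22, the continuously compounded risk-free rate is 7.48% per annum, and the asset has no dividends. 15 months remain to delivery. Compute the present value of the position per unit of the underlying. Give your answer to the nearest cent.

-¥26.98

Current fair forward for the remaining 15 months: F = S·e^(r·T), r = 0.0748
F = 262.22 · e^(0.0748 × 15/12) = 262.22 × 1.098011 = 287.9204
Value of long forward = (F − K)·e^(−rT) = (287.9204 − 258.30) · e^(−0.0748·15/12)
= 29.6204 × 0.910738 = 26.98
Short position value = −(long value) = -¥26.98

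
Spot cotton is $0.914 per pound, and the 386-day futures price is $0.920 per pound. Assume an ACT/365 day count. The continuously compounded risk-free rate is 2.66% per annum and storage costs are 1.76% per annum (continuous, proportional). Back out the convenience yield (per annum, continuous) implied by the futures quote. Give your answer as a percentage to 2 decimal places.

F = S·e^((r+u−y)T) ⇒ (r+u−y) = ln(F/S)/T
ln(0.920/0.914) = 0.006543; /T ⇒ 0.006187
y = r + u − ln(F/S)/T = 0.0266 + 0.0176 − 0.006187 = 0.038013
y = 3.80%

3.80%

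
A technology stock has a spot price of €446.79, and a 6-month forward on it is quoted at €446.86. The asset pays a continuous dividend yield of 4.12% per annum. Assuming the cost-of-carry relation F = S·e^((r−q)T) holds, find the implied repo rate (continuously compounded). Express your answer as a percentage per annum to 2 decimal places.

4.15%

From F = S·e^((r−q)T): (r − q) = ln(F/S)/T
ln(446.86/446.79) = ln(1.000157) = 0.000157
(r − q) = 0.000157 / (6/12) = 0.000314
r = ln(F/S)/T + q = 0.000314 + 0.0412 = 0.041514
r = 4.15%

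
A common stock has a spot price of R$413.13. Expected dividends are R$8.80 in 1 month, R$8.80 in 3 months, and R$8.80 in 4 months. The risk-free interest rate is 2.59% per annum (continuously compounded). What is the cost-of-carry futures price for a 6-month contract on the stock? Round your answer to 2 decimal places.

R$391.92

PV(dividends) I = 8.80·e^(−0.0259·1/12) + 8.80·e^(−0.0259·3/12) + 8.80·e^(−0.0259·4/12)
I = 8.7810 + 8.7432 + 8.7244 = 26.2486
F = (S − I)·e^(rT) = (413.13 − 26.2486) · e^(0.0259·6/12)
= 386.8814 · e^0.012950 = 386.8814 × 1.013034 = R$391.92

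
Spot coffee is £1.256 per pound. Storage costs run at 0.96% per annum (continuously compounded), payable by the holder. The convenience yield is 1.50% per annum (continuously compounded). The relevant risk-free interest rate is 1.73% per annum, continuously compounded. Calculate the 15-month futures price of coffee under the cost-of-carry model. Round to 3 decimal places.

Net carry = r + u − y = 0.0173 + 0.0096 − 0.0150 = 0.0119
F = S·e^((r+u−y)T) = 1.256 · e^(0.0119 × 15/12) = 1.256 · e^0.014875
= 1.256 × 1.014986 = £1.275 per pound

£1.275 per pound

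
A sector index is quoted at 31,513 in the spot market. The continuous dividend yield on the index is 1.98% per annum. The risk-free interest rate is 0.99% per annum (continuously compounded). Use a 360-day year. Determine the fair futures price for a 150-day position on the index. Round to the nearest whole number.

31,383

F = S·e^((r − q)T) = 31513 · e^((0.0099 − 0.0198) × 150/360)
= 31513 · e^-0.004125 = 31513 × 0.995883
F = 31,383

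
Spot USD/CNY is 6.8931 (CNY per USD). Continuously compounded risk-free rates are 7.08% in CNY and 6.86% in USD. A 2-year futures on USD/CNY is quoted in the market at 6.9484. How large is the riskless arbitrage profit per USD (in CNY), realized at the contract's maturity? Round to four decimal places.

Fair futures: F* = S·e^(carry·T), with carry = (r_CNY − r_USD) = 0.0708 − 0.0686 = 0.0022
F* = 6.8931 · e^(0.0022 × 2) = 6.8931 · e^0.004400 = 6.8931 × 1.004410 = 6.9235
Market 6.9484 > fair 6.9235: forward overpriced → cash-and-carry (buy spot, short the forward).
At maturity, profit = |F_mkt − F*| = |6.9484 − 6.9235| = 0.0249 per USD (in CNY)

0.0249 per USD (in CNY)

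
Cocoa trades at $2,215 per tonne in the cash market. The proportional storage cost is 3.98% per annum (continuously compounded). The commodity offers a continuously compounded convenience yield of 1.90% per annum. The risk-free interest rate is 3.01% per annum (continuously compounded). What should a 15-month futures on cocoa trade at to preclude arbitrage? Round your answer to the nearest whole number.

$2,361 per tonne

Net carry = r + u − y = 0.0301 + 0.0398 − 0.0190 = 0.0509
F = S·e^((r+u−y)T) = 2215 · e^(0.0509 × 15/12) = 2215 · e^0.063625
= 2215 × 1.065693 = $2,361 per tonne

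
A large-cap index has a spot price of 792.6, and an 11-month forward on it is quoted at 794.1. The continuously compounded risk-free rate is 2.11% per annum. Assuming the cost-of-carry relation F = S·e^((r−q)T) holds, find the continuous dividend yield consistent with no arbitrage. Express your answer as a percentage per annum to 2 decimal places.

From F = S·e^((r−q)T): (r − q) = ln(F/S)/T
ln(794.1/792.6) = ln(1.001893) = 0.001891
(r − q) = 0.001891 / (11/12) = 0.002063
q = r − ln(F/S)/T = 0.0211 − 0.002063 = 0.019037
q = 1.90%

1.90%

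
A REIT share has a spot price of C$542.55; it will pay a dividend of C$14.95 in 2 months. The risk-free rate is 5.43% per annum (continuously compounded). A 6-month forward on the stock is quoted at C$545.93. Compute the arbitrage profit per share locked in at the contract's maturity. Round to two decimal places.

C$3.67 per share

PV(dividends) I = 14.95·e^(−0.0543·2/12) = 14.8153
Fair forward F* = (S − I)·e^(rT) = (542.55 − 14.8153)·e^0.027150 = 527.7347 × 1.027522 = 542.2590
Market C$545.93 > fair 542.2590: forward overpriced → cash-and-carry (borrow at r, buy the stock and collect the dividends, short the forward).
Profit at T = |F_mkt − F*| = |545.93 − 542.2590| = C$3.67 per share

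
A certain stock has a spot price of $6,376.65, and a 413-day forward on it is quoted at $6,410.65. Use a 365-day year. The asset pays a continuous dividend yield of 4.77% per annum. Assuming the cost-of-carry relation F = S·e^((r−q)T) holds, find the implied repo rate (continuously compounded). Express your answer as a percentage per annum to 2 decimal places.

5.24%

From F = S·e^((r−q)T): (r − q) = ln(F/S)/T
ln(6410.65/6376.65) = ln(1.005332) = 0.005318
(r − q) = 0.005318 / (413/365) = 0.004700
r = ln(F/S)/T + q = 0.004700 + 0.0477 = 0.052400
r = 5.24%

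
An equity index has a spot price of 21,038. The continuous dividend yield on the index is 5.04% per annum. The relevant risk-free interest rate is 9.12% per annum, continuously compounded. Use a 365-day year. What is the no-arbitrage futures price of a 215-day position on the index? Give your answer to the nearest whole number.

F = S·e^((r − q)T) = 21038 · e^((0.0912 − 0.0504) × 215/365)
= 21038 · e^0.024033 = 21038 × 1.024324
F = 21,550

21,550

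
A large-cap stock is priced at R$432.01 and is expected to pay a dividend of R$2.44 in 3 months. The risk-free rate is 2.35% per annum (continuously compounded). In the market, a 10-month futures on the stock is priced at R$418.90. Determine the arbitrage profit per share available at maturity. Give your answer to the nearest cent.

PV(dividends) I = 2.44·e^(−0.0235·3/12) = 2.4257
Fair futures F* = (S − I)·e^(rT) = (432.01 − 2.4257)·e^0.019583 = 429.5843 × 1.019776 = 438.0798
Market R$418.90 < fair 438.0798: forward underpriced → reverse cash-and-carry (short the stock, invest proceeds at r, pay the dividends, go long the forward).
Profit at T = |F_mkt − F*| = |418.90 − 438.0798| = R$19.18 per share

R$19.18 per share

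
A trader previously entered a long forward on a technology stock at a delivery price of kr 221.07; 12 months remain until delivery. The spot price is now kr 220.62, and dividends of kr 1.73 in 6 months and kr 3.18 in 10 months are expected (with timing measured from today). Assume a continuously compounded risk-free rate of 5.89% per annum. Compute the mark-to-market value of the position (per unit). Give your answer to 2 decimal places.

kr 7.49

PV(remaining dividends) I = 1.73·e^(−0.0589·6/12) + 3.18·e^(−0.0589·10/12) = 4.7075
Current forward F = (S − I)·e^(rT) = (220.62 − 4.7075)·e^(0.0589·12/12) = 215.9125 × 1.060669 = 229.0117
Value (long) = (F − K)·e^(−rT) = (229.0117 − 221.07) × 0.942801 = 7.4874
Value = kr 7.49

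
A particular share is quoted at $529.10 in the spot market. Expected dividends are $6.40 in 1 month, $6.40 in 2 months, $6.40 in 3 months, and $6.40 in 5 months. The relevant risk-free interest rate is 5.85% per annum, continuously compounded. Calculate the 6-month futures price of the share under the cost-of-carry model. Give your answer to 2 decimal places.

$518.80

PV(dividends) I = 6.40·e^(−0.0585·1/12) + 6.40·e^(−0.0585·2/12) + 6.40·e^(−0.0585·3/12) + 6.40·e^(−0.0585·5/12)
I = 6.3689 + 6.3379 + 6.3071 + 6.2459 = 25.2598
F = (S − I)·e^(rT) = (529.10 − 25.2598) · e^(0.0585·6/12)
= 503.8402 · e^0.029250 = 503.8402 × 1.029682 = $518.80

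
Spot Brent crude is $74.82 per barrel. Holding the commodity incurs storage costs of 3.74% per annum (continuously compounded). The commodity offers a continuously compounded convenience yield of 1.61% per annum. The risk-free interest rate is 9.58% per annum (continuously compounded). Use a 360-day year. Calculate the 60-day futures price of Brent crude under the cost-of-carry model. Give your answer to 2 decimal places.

$76.29 per barrel

Net carry = r + u − y = 0.0958 + 0.0374 − 0.0161 = 0.1171
F = S·e^((r+u−y)T) = 74.82 · e^(0.1171 × 60/360) = 74.82 · e^0.019517
= 74.82 × 1.019709 = $76.29 per barrel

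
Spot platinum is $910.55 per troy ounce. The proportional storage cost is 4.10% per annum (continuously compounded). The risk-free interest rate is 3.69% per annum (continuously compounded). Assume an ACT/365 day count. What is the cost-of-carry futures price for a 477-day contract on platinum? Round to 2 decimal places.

Net carry = r + u − y = 0.0369 + 0.0410 − 0.0000 = 0.0779
F = S·e^((r+u−y)T) = 910.55 · e^(0.0779 × 477/365) = 910.55 · e^0.101804
= 910.55 × 1.107166 = $1,008.13 per troy ounce

$1,008.13 per troy ounce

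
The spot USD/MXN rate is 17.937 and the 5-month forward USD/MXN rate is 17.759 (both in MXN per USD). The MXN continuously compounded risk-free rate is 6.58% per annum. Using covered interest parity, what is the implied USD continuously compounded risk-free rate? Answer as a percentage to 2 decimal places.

8.97%

F = S·e^((r_MXN − r_USD)T) ⇒ r_USD = r_MXN − ln(F/S)/T
ln(17.759/17.937) = -0.009973; /(5/12) = -0.023935
r_USD = 0.0658 + 0.023935 = 0.089735
r_USD = 8.97%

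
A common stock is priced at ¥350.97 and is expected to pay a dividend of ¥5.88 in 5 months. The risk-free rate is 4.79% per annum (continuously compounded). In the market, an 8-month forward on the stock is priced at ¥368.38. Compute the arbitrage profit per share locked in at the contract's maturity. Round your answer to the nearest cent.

¥11.97 per share

PV(dividends) I = 5.88·e^(−0.0479·5/12) = 5.7638
Fair forward F* = (S − I)·e^(rT) = (350.97 − 5.7638)·e^0.031933 = 345.2062 × 1.032448 = 356.4075
Market ¥368.38 > fair 356.4075: forward overpriced → cash-and-carry (borrow at r, buy the stock and collect the dividends, short the forward).
Profit at T = |F_mkt − F*| = |368.38 − 356.4075| = ¥11.97 per share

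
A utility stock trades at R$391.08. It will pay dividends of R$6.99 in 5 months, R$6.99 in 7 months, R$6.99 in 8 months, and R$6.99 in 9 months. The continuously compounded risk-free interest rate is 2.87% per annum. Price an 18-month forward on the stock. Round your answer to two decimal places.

R$379.60

PV(dividends) I = 6.99·e^(−0.0287·5/12) + 6.99·e^(−0.0287·7/12) + 6.99·e^(−0.0287·8/12) + 6.99·e^(−0.0287·9/12)
I = 6.9069 + 6.8739 + 6.8575 + 6.8411 = 27.4794
F = (S − I)·e^(rT) = (391.08 − 27.4794) · e^(0.0287·18/12)
= 363.6006 · e^0.043050 = 363.6006 × 1.043990 = R$379.60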